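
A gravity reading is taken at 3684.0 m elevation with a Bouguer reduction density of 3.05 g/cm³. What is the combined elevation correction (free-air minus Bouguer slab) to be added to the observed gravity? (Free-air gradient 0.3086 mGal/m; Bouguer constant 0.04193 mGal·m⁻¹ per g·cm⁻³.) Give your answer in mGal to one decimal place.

Combined gradient = 0.3086 − 0.04193 × 3.05 = 0.1807135 mGal/m
Combined elevation correction = 0.1807135 × 3684.0 = 665.7 mGal

665.7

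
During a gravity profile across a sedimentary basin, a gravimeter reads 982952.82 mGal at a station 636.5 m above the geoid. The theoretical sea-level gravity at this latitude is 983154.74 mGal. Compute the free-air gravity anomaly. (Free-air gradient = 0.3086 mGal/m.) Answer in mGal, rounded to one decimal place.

-5.5

Free-air correction = 0.3086 × 636.5 = 196.42 mGal
Free-air anomaly = 982952.82 − 983154.74 + (196.42) = -5.50 mGal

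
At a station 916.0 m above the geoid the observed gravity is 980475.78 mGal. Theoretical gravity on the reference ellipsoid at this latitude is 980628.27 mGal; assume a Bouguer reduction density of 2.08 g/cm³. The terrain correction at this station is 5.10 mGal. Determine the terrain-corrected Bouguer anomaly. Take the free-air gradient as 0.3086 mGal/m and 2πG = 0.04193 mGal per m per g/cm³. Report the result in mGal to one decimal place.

55.4

Free-air correction = 0.3086 × 916.0 = 282.68 mGal
Free-air anomaly = 980475.78 − 980628.27 + (282.68) = 130.19 mGal
Bouguer slab correction = 0.04193 × 2.08 × 916.0 = 79.89 mGal
Simple Bouguer anomaly = 130.19 − (79.89) = 50.30 mGal
Complete Bouguer anomaly = 50.30 + 5.10 = 55.40 mGal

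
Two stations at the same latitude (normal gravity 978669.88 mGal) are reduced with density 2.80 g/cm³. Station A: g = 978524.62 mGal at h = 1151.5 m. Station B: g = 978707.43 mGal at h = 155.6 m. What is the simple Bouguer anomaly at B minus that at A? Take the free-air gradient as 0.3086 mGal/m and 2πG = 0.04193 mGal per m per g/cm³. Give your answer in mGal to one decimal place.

Δg_SB(A) = 978524.62 − 978669.88 + 0.3086×1151.5 − 0.04193×2.80×1151.5 = 74.90 mGal
Δg_SB(B) = 978707.43 − 978669.88 + 0.3086×155.6 − 0.04193×2.80×155.6 = 67.30 mGal
Difference = 67.30 − (74.90) = -7.60 mGal

-7.6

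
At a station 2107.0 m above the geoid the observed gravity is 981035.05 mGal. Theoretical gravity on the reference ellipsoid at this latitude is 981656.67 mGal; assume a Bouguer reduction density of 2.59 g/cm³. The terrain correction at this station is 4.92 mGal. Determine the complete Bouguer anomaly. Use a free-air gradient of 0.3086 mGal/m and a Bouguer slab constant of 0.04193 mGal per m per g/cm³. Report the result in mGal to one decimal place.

Free-air correction = 0.3086 × 2107.0 = 650.22 mGal
Free-air anomaly = 981035.05 − 981656.67 + (650.22) = 28.60 mGal
Bouguer slab correction = 0.04193 × 2.59 × 2107.0 = 228.82 mGal
Simple Bouguer anomaly = 28.60 − (228.82) = -200.22 mGal
Complete Bouguer anomaly = -200.22 + 4.92 = -195.30 mGal

-195.3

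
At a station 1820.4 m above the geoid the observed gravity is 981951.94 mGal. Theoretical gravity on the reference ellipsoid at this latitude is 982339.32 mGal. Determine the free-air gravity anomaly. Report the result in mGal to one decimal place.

174.4

Free-air correction = 0.3086 × 1820.4 = 561.78 mGal
Free-air anomaly = 981951.94 − 982339.32 + (561.78) = 174.40 mGal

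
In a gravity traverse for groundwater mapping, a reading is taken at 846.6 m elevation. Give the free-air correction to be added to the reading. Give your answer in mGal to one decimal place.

Free-air correction = 0.3086 × 846.6 = 261.3 mGal

261.3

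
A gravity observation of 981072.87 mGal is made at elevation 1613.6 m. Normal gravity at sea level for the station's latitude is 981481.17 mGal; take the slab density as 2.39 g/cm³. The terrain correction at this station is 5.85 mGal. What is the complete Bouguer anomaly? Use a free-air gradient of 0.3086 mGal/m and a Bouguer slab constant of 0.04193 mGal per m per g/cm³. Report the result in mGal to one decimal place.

Free-air correction = 0.3086 × 1613.6 = 497.96 mGal
Free-air anomaly = 981072.87 − 981481.17 + (497.96) = 89.66 mGal
Bouguer slab correction = 0.04193 × 2.39 × 1613.6 = 161.70 mGal
Simple Bouguer anomaly = 89.66 − (161.70) = -72.04 mGal
Complete Bouguer anomaly = -72.04 + 5.85 = -66.19 mGal

-66.2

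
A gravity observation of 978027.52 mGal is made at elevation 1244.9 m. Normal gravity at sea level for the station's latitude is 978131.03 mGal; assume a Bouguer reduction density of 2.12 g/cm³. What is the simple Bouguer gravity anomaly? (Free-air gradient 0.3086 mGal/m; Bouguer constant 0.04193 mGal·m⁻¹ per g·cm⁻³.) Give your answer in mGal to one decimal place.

Free-air correction = 0.3086 × 1244.9 = 384.18 mGal
Free-air anomaly = 978027.52 − 978131.03 + (384.18) = 280.67 mGal
Bouguer slab correction = 0.04193 × 2.12 × 1244.9 = 110.66 mGal
Simple Bouguer anomaly = 280.67 − (110.66) = 170.01 mGal

170.0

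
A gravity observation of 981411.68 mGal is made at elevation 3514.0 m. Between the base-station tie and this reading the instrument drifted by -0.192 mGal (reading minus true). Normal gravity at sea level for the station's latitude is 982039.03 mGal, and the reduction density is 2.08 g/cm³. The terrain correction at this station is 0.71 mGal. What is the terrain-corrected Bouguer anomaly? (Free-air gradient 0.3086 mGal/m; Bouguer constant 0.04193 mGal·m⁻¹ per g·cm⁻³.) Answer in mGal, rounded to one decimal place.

Drift-corrected reading = 981411.68 − (-0.192) = 981411.872 mGal
Free-air correction = 0.3086 × 3514.0 = 1084.42 mGal
Free-air anomaly = 981411.872 − 982039.03 + (1084.42) = 457.262 mGal
Bouguer slab correction = 0.04193 × 2.08 × 3514.0 = 306.47 mGal
Simple Bouguer anomaly = 457.262 − (306.47) = 150.792 mGal
Complete Bouguer anomaly = 150.792 + 0.71 = 151.502 mGal

151.5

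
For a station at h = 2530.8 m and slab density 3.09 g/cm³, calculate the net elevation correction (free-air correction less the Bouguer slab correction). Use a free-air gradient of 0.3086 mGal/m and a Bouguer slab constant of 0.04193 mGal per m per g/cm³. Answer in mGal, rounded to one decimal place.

Combined gradient = 0.3086 − 0.04193 × 3.09 = 0.1790363 mGal/m
Combined elevation correction = 0.1790363 × 2530.8 = 453.1 mGal

453.1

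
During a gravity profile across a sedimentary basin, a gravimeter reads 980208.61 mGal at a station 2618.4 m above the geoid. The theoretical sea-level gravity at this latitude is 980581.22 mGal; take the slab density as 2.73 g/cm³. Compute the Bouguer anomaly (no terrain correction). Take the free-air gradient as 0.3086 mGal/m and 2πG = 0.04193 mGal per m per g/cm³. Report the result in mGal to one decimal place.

135.7

Free-air correction = 0.3086 × 2618.4 = 808.04 mGal
Free-air anomaly = 980208.61 − 980581.22 + (808.04) = 435.43 mGal
Bouguer slab correction = 0.04193 × 2.73 × 2618.4 = 299.73 mGal
Simple Bouguer anomaly = 435.43 − (299.73) = 135.70 mGal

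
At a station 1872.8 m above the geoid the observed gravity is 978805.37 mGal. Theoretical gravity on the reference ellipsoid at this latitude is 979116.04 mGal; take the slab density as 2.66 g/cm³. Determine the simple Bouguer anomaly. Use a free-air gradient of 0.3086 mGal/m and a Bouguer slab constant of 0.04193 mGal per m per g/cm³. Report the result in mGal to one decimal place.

Free-air correction = 0.3086 × 1872.8 = 577.95 mGal
Free-air anomaly = 978805.37 − 979116.04 + (577.95) = 267.28 mGal
Bouguer slab correction = 0.04193 × 2.66 × 1872.8 = 208.88 mGal
Simple Bouguer anomaly = 267.28 − (208.88) = 58.40 mGal

58.4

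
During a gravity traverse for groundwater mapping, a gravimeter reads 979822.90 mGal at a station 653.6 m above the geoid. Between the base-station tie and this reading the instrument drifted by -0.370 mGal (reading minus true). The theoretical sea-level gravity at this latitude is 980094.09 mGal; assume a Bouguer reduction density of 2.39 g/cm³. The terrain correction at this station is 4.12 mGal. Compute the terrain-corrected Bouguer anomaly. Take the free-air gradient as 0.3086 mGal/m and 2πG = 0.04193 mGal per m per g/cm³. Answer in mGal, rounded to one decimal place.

Drift-corrected reading = 979822.90 − (-0.370) = 979823.270 mGal
Free-air correction = 0.3086 × 653.6 = 201.70 mGal
Free-air anomaly = 979823.270 − 980094.09 + (201.70) = -69.120 mGal
Bouguer slab correction = 0.04193 × 2.39 × 653.6 = 65.50 mGal
Simple Bouguer anomaly = -69.120 − (65.50) = -134.620 mGal
Complete Bouguer anomaly = -134.620 + 4.12 = -130.500 mGal

-130.5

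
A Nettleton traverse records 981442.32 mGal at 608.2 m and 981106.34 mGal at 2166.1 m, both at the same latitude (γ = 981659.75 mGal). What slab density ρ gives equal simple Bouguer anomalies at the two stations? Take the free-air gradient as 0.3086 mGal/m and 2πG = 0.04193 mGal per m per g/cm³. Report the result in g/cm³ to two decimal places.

2.22

Δg_obs = 981106.34 − 981442.32 = -335.98 mGal over Δh = 2166.1 − 608.2 = 1557.9 m
Equal Bouguer anomalies ⇒ Δg_obs + (0.3086 − 0.04193ρ)·Δh = 0
0.3086 − 0.04193ρ = −Δg_obs/Δh = 0.21566
ρ = (0.3086 − 0.21566) / 0.04193 = 2.22 g/cm³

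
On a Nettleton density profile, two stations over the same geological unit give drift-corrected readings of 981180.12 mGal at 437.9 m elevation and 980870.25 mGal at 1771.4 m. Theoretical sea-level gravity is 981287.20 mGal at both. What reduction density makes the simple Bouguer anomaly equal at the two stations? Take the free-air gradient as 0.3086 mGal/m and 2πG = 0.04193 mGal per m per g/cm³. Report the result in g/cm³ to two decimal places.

Δg_obs = 980870.25 − 981180.12 = -309.87 mGal over Δh = 1771.4 − 437.9 = 1333.5 m
Equal Bouguer anomalies ⇒ Δg_obs + (0.3086 − 0.04193ρ)·Δh = 0
0.3086 − 0.04193ρ = −Δg_obs/Δh = 0.23237
ρ = (0.3086 − 0.23237) / 0.04193 = 1.82 g/cm³

1.82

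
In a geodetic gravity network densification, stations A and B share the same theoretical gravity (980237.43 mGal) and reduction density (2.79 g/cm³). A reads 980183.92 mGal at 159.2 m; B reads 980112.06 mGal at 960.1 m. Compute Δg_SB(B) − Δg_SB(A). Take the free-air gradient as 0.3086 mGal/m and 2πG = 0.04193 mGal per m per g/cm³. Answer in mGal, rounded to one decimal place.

81.6

Δg_SB(A) = 980183.92 − 980237.43 + 0.3086×159.2 − 0.04193×2.79×159.2 = -23.00 mGal
Δg_SB(B) = 980112.06 − 980237.43 + 0.3086×960.1 − 0.04193×2.79×960.1 = 58.60 mGal
Difference = 58.60 − (-23.00) = 81.60 mGal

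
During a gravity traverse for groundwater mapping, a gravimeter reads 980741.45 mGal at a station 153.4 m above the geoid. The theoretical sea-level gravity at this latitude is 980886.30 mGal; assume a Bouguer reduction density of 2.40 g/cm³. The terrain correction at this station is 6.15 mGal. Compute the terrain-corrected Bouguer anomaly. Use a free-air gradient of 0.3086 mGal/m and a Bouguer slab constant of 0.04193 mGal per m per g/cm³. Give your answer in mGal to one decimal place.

Free-air correction = 0.3086 × 153.4 = 47.34 mGal
Free-air anomaly = 980741.45 − 980886.30 + (47.34) = -97.51 mGal
Bouguer slab correction = 0.04193 × 2.40 × 153.4 = 15.44 mGal
Simple Bouguer anomaly = -97.51 − (15.44) = -112.95 mGal
Complete Bouguer anomaly = -112.95 + 6.15 = -106.80 mGal

-106.8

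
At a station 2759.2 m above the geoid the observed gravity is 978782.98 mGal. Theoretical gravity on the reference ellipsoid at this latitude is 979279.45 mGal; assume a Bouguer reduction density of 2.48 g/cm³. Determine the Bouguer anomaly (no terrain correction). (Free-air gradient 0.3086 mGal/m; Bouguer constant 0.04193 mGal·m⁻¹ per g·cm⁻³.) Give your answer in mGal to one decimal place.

68.1

Free-air correction = 0.3086 × 2759.2 = 851.49 mGal
Free-air anomaly = 978782.98 − 979279.45 + (851.49) = 355.02 mGal
Bouguer slab correction = 0.04193 × 2.48 × 2759.2 = 286.92 mGal
Simple Bouguer anomaly = 355.02 − (286.92) = 68.10 mGal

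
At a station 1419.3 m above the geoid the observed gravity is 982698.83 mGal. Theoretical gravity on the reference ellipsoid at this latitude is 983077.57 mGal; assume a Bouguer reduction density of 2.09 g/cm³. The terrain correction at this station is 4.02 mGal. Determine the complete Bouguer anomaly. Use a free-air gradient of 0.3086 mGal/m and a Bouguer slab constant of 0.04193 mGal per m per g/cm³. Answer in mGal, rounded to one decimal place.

-61.1

Free-air correction = 0.3086 × 1419.3 = 438.00 mGal
Free-air anomaly = 982698.83 − 983077.57 + (438.00) = 59.26 mGal
Bouguer slab correction = 0.04193 × 2.09 × 1419.3 = 124.38 mGal
Simple Bouguer anomaly = 59.26 − (124.38) = -65.12 mGal
Complete Bouguer anomaly = -65.12 + 4.02 = -61.10 mGal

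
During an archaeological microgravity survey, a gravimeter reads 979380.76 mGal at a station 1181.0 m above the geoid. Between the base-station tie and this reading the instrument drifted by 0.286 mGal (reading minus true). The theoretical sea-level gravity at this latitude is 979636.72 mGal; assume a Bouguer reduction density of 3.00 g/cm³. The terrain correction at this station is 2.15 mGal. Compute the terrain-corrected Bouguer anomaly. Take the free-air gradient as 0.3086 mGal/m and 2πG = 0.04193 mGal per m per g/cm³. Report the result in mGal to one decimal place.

-38.2

Drift-corrected reading = 979380.76 − (0.286) = 979380.474 mGal
Free-air correction = 0.3086 × 1181.0 = 364.46 mGal
Free-air anomaly = 979380.474 − 979636.72 + (364.46) = 108.214 mGal
Bouguer slab correction = 0.04193 × 3.00 × 1181.0 = 148.56 mGal
Simple Bouguer anomaly = 108.214 − (148.56) = -40.346 mGal
Complete Bouguer anomaly = -40.346 + 2.15 = -38.196 mGal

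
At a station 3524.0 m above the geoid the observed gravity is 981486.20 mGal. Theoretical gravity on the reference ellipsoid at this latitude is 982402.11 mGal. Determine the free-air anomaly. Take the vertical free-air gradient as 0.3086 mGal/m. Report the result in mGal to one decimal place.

Free-air correction = 0.3086 × 3524.0 = 1087.51 mGal
Free-air anomaly = 981486.20 − 982402.11 + (1087.51) = 171.60 mGal

171.6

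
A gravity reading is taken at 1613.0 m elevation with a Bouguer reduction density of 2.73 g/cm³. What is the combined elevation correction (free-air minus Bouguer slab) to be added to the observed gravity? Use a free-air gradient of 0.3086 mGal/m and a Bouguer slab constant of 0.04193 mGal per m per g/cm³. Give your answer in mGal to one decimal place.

313.1

Combined gradient = 0.3086 − 0.04193 × 2.73 = 0.1941311 mGal/m
Combined elevation correction = 0.1941311 × 1613.0 = 313.1 mGal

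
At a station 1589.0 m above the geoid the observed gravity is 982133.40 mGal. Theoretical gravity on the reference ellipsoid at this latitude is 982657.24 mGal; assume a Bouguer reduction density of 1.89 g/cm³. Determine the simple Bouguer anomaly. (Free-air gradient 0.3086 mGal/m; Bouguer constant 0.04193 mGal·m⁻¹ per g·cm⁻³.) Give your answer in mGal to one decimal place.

-159.4

Free-air correction = 0.3086 × 1589.0 = 490.37 mGal
Free-air anomaly = 982133.40 − 982657.24 + (490.37) = -33.47 mGal
Bouguer slab correction = 0.04193 × 1.89 × 1589.0 = 125.92 mGal
Simple Bouguer anomaly = -33.47 − (125.92) = -159.39 mGal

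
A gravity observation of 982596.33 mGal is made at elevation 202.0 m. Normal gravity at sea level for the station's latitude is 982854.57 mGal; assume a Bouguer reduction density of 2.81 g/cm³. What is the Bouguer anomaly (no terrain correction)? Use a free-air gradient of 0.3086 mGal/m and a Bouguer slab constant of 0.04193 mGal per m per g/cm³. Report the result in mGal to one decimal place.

Free-air correction = 0.3086 × 202.0 = 62.34 mGal
Free-air anomaly = 982596.33 − 982854.57 + (62.34) = -195.90 mGal
Bouguer slab correction = 0.04193 × 2.81 × 202.0 = 23.80 mGal
Simple Bouguer anomaly = -195.90 − (23.80) = -219.70 mGal

-219.7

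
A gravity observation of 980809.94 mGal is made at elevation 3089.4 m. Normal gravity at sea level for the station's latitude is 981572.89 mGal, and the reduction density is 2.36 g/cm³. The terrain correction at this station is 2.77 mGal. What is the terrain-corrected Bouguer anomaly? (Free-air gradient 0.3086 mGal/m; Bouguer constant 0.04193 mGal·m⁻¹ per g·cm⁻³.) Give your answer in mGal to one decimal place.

Free-air correction = 0.3086 × 3089.4 = 953.39 mGal
Free-air anomaly = 980809.94 − 981572.89 + (953.39) = 190.44 mGal
Bouguer slab correction = 0.04193 × 2.36 × 3089.4 = 305.71 mGal
Simple Bouguer anomaly = 190.44 − (305.71) = -115.27 mGal
Complete Bouguer anomaly = -115.27 + 2.77 = -112.50 mGal

-112.5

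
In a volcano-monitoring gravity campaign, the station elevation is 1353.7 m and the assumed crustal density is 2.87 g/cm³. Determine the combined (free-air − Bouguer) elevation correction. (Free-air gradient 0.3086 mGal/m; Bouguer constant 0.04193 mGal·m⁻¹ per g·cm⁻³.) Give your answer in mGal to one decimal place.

254.8

Combined gradient = 0.3086 − 0.04193 × 2.87 = 0.1882609 mGal/m
Combined elevation correction = 0.1882609 × 1353.7 = 254.8 mGal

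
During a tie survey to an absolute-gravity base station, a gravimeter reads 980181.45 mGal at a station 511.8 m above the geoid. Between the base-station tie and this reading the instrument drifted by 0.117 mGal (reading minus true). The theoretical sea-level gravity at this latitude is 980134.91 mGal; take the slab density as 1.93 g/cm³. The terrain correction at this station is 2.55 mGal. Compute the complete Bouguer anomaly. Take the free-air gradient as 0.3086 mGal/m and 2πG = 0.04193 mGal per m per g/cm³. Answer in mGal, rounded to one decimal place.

Drift-corrected reading = 980181.45 − (0.117) = 980181.333 mGal
Free-air correction = 0.3086 × 511.8 = 157.94 mGal
Free-air anomaly = 980181.333 − 980134.91 + (157.94) = 204.363 mGal
Bouguer slab correction = 0.04193 × 1.93 × 511.8 = 41.42 mGal
Simple Bouguer anomaly = 204.363 − (41.42) = 162.943 mGal
Complete Bouguer anomaly = 162.943 + 2.55 = 165.493 mGal

165.5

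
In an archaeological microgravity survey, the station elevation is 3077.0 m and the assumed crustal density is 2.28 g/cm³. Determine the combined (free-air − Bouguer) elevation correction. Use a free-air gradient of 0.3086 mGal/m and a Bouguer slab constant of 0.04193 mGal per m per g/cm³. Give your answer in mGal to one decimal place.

655.4

Combined gradient = 0.3086 − 0.04193 × 2.28 = 0.2129996 mGal/m
Combined elevation correction = 0.2129996 × 3077.0 = 655.4 mGal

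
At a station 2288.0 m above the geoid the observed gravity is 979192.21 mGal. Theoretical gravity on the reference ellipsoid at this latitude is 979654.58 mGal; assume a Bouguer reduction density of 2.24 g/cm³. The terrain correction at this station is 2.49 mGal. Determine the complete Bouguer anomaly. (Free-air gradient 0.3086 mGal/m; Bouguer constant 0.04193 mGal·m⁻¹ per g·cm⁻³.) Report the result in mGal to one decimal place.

31.3

Free-air correction = 0.3086 × 2288.0 = 706.08 mGal
Free-air anomaly = 979192.21 − 979654.58 + (706.08) = 243.71 mGal
Bouguer slab correction = 0.04193 × 2.24 × 2288.0 = 214.90 mGal
Simple Bouguer anomaly = 243.71 − (214.90) = 28.81 mGal
Complete Bouguer anomaly = 28.81 + 2.49 = 31.30 mGal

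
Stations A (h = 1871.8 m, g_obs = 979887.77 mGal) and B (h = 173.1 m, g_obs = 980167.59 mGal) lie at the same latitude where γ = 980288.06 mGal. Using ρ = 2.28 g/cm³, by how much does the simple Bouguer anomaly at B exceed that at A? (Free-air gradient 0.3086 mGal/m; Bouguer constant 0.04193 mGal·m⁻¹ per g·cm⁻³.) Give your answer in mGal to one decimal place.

Δg_SB(A) = 979887.77 − 980288.06 + 0.3086×1871.8 − 0.04193×2.28×1871.8 = -1.60 mGal
Δg_SB(B) = 980167.59 − 980288.06 + 0.3086×173.1 − 0.04193×2.28×173.1 = -83.60 mGal
Difference = -83.60 − (-1.60) = -82.00 mGal

-82.0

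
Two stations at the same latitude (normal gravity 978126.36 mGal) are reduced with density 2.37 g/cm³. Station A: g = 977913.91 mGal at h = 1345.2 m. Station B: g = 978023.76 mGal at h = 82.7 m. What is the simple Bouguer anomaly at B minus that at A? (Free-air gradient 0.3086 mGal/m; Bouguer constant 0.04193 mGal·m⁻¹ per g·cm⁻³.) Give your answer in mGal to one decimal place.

Δg_SB(A) = 977913.91 − 978126.36 + 0.3086×1345.2 − 0.04193×2.37×1345.2 = 69.00 mGal
Δg_SB(B) = 978023.76 − 978126.36 + 0.3086×82.7 − 0.04193×2.37×82.7 = -85.30 mGal
Difference = -85.30 − (69.00) = -154.30 mGal

-154.3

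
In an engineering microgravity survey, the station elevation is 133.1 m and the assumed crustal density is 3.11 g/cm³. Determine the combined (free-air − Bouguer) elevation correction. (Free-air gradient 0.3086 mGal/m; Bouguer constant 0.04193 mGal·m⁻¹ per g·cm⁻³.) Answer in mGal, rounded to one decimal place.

Combined gradient = 0.3086 − 0.04193 × 3.11 = 0.1781977 mGal/m
Combined elevation correction = 0.1781977 × 133.1 = 23.7 mGal

23.7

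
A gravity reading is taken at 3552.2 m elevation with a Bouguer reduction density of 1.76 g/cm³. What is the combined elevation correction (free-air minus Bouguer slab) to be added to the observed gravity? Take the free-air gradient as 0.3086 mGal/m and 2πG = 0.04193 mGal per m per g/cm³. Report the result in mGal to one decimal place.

Combined gradient = 0.3086 − 0.04193 × 1.76 = 0.2348032 mGal/m
Combined elevation correction = 0.2348032 × 3552.2 = 834.1 mGal

834.1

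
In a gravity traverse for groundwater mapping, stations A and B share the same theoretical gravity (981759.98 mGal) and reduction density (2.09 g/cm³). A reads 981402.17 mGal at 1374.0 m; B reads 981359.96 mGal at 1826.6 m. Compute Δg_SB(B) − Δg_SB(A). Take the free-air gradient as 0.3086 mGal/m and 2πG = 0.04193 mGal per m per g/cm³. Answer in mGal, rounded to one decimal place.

57.8

Δg_SB(A) = 981402.17 − 981759.98 + 0.3086×1374.0 − 0.04193×2.09×1374.0 = -54.20 mGal
Δg_SB(B) = 981359.96 − 981759.98 + 0.3086×1826.6 − 0.04193×2.09×1826.6 = 3.60 mGal
Difference = 3.60 − (-54.20) = 57.80 mGal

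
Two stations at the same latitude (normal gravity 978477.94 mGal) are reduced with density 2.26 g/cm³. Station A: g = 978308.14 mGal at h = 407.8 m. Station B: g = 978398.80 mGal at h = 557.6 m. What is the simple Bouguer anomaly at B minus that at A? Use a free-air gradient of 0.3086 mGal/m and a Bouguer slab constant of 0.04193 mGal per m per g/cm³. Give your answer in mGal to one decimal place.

122.7

Δg_SB(A) = 978308.14 − 978477.94 + 0.3086×407.8 − 0.04193×2.26×407.8 = -82.60 mGal
Δg_SB(B) = 978398.80 − 978477.94 + 0.3086×557.6 − 0.04193×2.26×557.6 = 40.10 mGal
Difference = 40.10 − (-82.60) = 122.70 mGal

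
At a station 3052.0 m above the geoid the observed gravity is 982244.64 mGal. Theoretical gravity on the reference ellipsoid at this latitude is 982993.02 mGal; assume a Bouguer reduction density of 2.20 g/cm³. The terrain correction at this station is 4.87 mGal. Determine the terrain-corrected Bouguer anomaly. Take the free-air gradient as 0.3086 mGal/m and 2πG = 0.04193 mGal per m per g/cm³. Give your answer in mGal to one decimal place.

Free-air correction = 0.3086 × 3052.0 = 941.85 mGal
Free-air anomaly = 982244.64 − 982993.02 + (941.85) = 193.47 mGal
Bouguer slab correction = 0.04193 × 2.20 × 3052.0 = 281.53 mGal
Simple Bouguer anomaly = 193.47 − (281.53) = -88.06 mGal
Complete Bouguer anomaly = -88.06 + 4.87 = -83.19 mGal

-83.2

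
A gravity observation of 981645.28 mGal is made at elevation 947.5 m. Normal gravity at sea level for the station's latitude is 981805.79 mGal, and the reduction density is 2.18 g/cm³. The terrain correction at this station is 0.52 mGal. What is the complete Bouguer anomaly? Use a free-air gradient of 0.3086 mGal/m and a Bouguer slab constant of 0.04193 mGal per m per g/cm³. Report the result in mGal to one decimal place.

45.8

Free-air correction = 0.3086 × 947.5 = 292.40 mGal
Free-air anomaly = 981645.28 − 981805.79 + (292.40) = 131.89 mGal
Bouguer slab correction = 0.04193 × 2.18 × 947.5 = 86.61 mGal
Simple Bouguer anomaly = 131.89 − (86.61) = 45.28 mGal
Complete Bouguer anomaly = 45.28 + 0.52 = 45.80 mGal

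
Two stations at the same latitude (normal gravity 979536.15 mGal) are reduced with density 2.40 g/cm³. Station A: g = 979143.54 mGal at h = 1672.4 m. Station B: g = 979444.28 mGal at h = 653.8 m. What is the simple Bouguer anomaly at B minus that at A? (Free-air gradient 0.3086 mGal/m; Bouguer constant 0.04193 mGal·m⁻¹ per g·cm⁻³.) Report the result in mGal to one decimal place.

88.9

Δg_SB(A) = 979143.54 − 979536.15 + 0.3086×1672.4 − 0.04193×2.40×1672.4 = -44.80 mGal
Δg_SB(B) = 979444.28 − 979536.15 + 0.3086×653.8 − 0.04193×2.40×653.8 = 44.10 mGal
Difference = 44.10 − (-44.80) = 88.90 mGal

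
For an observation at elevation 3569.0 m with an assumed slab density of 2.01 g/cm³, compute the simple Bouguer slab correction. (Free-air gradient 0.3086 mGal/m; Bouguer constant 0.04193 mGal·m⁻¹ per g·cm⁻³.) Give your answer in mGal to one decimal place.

Bouguer slab correction = 0.04193 × 2.01 × 3569.0 = 300.8 mGal

300.8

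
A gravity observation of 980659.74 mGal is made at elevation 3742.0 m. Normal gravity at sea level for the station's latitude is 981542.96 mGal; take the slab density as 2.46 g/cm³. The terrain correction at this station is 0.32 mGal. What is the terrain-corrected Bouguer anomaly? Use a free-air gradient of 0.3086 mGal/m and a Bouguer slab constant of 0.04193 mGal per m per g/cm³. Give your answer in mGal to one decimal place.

-114.1

Free-air correction = 0.3086 × 3742.0 = 1154.78 mGal
Free-air anomaly = 980659.74 − 981542.96 + (1154.78) = 271.56 mGal
Bouguer slab correction = 0.04193 × 2.46 × 3742.0 = 385.98 mGal
Simple Bouguer anomaly = 271.56 − (385.98) = -114.42 mGal
Complete Bouguer anomaly = -114.42 + 0.32 = -114.10 mGal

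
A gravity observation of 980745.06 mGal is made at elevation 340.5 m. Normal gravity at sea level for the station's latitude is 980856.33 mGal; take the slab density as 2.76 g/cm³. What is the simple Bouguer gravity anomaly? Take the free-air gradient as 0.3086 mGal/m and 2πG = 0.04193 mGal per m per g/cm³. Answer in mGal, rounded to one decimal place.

Free-air correction = 0.3086 × 340.5 = 105.08 mGal
Free-air anomaly = 980745.06 − 980856.33 + (105.08) = -6.19 mGal
Bouguer slab correction = 0.04193 × 2.76 × 340.5 = 39.40 mGal
Simple Bouguer anomaly = -6.19 − (39.40) = -45.59 mGal

-45.6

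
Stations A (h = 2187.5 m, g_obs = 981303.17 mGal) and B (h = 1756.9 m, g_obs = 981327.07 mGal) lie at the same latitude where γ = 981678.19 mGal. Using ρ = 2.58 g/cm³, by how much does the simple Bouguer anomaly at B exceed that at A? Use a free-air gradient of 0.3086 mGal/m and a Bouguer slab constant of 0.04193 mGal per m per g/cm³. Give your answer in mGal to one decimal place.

Δg_SB(A) = 981303.17 − 981678.19 + 0.3086×2187.5 − 0.04193×2.58×2187.5 = 63.40 mGal
Δg_SB(B) = 981327.07 − 981678.19 + 0.3086×1756.9 − 0.04193×2.58×1756.9 = 1.00 mGal
Difference = 1.00 − (63.40) = -62.40 mGal

-62.4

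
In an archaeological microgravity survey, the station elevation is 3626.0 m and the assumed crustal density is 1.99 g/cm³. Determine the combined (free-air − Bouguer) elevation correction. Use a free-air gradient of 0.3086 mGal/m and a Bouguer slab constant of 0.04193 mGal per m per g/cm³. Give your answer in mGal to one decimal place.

Combined gradient = 0.3086 − 0.04193 × 1.99 = 0.2251593 mGal/m
Combined elevation correction = 0.2251593 × 3626.0 = 816.4 mGal

816.4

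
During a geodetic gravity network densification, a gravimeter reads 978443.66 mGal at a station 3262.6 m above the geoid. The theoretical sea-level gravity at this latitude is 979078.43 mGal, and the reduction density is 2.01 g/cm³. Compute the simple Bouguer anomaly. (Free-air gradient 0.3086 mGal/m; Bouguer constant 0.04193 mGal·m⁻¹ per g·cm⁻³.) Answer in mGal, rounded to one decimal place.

Free-air correction = 0.3086 × 3262.6 = 1006.84 mGal
Free-air anomaly = 978443.66 − 979078.43 + (1006.84) = 372.07 mGal
Bouguer slab correction = 0.04193 × 2.01 × 3262.6 = 274.97 mGal
Simple Bouguer anomaly = 372.07 − (274.97) = 97.10 mGal

97.1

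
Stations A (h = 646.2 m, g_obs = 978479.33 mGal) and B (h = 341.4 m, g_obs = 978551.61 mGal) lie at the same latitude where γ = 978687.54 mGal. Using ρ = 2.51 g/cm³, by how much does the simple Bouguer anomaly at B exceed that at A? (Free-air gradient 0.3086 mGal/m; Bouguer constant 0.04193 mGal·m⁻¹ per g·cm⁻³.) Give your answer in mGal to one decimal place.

Δg_SB(A) = 978479.33 − 978687.54 + 0.3086×646.2 − 0.04193×2.51×646.2 = -76.80 mGal
Δg_SB(B) = 978551.61 − 978687.54 + 0.3086×341.4 − 0.04193×2.51×341.4 = -66.50 mGal
Difference = -66.50 − (-76.80) = 10.30 mGal

10.3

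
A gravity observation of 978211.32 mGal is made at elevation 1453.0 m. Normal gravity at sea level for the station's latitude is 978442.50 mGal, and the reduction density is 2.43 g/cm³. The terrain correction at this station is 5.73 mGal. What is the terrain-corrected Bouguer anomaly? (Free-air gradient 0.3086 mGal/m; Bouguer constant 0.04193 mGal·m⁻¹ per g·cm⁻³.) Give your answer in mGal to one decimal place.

74.9

Free-air correction = 0.3086 × 1453.0 = 448.40 mGal
Free-air anomaly = 978211.32 − 978442.50 + (448.40) = 217.22 mGal
Bouguer slab correction = 0.04193 × 2.43 × 1453.0 = 148.05 mGal
Simple Bouguer anomaly = 217.22 − (148.05) = 69.17 mGal
Complete Bouguer anomaly = 69.17 + 5.73 = 74.90 mGal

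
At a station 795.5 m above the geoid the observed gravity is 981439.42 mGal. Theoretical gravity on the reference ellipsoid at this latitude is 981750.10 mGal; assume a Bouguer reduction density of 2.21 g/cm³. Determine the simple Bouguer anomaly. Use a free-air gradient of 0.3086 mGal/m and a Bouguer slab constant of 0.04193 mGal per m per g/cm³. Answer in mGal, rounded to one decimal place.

Free-air correction = 0.3086 × 795.5 = 245.49 mGal
Free-air anomaly = 981439.42 − 981750.10 + (245.49) = -65.19 mGal
Bouguer slab correction = 0.04193 × 2.21 × 795.5 = 73.72 mGal
Simple Bouguer anomaly = -65.19 − (73.72) = -138.91 mGal

-138.9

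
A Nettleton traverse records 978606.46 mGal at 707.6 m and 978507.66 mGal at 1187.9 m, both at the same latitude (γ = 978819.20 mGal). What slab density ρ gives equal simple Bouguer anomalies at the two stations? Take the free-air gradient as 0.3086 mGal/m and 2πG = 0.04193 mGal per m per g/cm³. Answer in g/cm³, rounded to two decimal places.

Δg_obs = 978507.66 − 978606.46 = -98.80 mGal over Δh = 1187.9 − 707.6 = 480.3 m
Equal Bouguer anomalies ⇒ Δg_obs + (0.3086 − 0.04193ρ)·Δh = 0
0.3086 − 0.04193ρ = −Δg_obs/Δh = 0.20570
ρ = (0.3086 − 0.20570) / 0.04193 = 2.45 g/cm³

2.45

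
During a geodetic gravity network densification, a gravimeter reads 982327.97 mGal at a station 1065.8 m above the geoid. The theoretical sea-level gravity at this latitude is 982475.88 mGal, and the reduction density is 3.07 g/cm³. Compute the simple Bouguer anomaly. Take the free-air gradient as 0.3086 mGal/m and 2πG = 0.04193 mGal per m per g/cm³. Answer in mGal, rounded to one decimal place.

Free-air correction = 0.3086 × 1065.8 = 328.91 mGal
Free-air anomaly = 982327.97 − 982475.88 + (328.91) = 181.00 mGal
Bouguer slab correction = 0.04193 × 3.07 × 1065.8 = 137.20 mGal
Simple Bouguer anomaly = 181.00 − (137.20) = 43.80 mGal

43.8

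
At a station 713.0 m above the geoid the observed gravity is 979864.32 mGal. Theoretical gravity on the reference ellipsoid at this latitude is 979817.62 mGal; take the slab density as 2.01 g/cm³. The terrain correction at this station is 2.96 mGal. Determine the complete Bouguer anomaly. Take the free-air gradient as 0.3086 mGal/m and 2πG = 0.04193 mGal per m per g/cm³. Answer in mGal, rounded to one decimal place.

Free-air correction = 0.3086 × 713.0 = 220.03 mGal
Free-air anomaly = 979864.32 − 979817.62 + (220.03) = 266.73 mGal
Bouguer slab correction = 0.04193 × 2.01 × 713.0 = 60.09 mGal
Simple Bouguer anomaly = 266.73 − (60.09) = 206.64 mGal
Complete Bouguer anomaly = 206.64 + 2.96 = 209.60 mGal

209.6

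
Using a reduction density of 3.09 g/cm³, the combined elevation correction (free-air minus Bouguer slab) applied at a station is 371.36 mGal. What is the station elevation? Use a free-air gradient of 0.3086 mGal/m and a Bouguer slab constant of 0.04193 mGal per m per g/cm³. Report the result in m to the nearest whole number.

2074

Combined gradient = 0.3086 − 0.04193 × 3.09 = 0.1790363 mGal/m
h = 371.36 / 0.1790363 = 2074.22 m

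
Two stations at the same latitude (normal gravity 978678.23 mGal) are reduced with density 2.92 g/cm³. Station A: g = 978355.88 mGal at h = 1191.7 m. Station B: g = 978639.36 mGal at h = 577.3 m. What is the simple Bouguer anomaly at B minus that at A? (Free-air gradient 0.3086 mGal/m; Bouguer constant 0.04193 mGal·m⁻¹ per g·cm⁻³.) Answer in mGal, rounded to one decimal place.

Δg_SB(A) = 978355.88 − 978678.23 + 0.3086×1191.7 − 0.04193×2.92×1191.7 = -100.50 mGal
Δg_SB(B) = 978639.36 − 978678.23 + 0.3086×577.3 − 0.04193×2.92×577.3 = 68.60 mGal
Difference = 68.60 − (-100.50) = 169.10 mGal

169.1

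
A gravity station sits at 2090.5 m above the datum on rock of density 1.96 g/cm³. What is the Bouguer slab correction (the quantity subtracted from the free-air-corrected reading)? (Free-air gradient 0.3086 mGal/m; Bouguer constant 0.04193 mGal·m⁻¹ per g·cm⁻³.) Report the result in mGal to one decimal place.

Bouguer slab correction = 0.04193 × 1.96 × 2090.5 = 171.8 mGal

171.8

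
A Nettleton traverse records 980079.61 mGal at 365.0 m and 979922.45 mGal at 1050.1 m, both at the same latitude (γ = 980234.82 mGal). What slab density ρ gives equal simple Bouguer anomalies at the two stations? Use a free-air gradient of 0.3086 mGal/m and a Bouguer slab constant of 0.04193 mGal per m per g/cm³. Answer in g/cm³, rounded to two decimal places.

Δg_obs = 979922.45 − 980079.61 = -157.16 mGal over Δh = 1050.1 − 365.0 = 685.1 m
Equal Bouguer anomalies ⇒ Δg_obs + (0.3086 − 0.04193ρ)·Δh = 0
0.3086 − 0.04193ρ = −Δg_obs/Δh = 0.22940
ρ = (0.3086 − 0.22940) / 0.04193 = 1.89 g/cm³

1.89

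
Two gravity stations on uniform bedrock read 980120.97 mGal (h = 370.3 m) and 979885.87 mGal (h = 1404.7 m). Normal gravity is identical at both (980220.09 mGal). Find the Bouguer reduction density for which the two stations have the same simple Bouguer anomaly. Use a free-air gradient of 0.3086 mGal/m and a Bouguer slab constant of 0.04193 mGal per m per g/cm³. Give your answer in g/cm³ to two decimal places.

Δg_obs = 979885.87 − 980120.97 = -235.10 mGal over Δh = 1404.7 − 370.3 = 1034.4 m
Equal Bouguer anomalies ⇒ Δg_obs + (0.3086 − 0.04193ρ)·Δh = 0
0.3086 − 0.04193ρ = −Δg_obs/Δh = 0.22728
ρ = (0.3086 − 0.22728) / 0.04193 = 1.94 g/cm³

1.94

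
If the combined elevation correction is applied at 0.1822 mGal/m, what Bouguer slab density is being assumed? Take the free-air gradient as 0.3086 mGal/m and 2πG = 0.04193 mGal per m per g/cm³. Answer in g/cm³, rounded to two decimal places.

0.1822 = 0.3086 − 0.04193 × ρ
ρ = (0.3086 − 0.1822) / 0.04193 = 3.01 g/cm³

3.01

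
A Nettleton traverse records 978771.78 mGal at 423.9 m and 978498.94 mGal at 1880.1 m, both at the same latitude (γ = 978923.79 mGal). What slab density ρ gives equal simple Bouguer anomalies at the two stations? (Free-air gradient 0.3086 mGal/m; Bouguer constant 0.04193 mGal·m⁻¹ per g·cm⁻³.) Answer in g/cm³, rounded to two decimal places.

Δg_obs = 978498.94 − 978771.78 = -272.84 mGal over Δh = 1880.1 − 423.9 = 1456.2 m
Equal Bouguer anomalies ⇒ Δg_obs + (0.3086 − 0.04193ρ)·Δh = 0
0.3086 − 0.04193ρ = −Δg_obs/Δh = 0.18736
ρ = (0.3086 − 0.18736) / 0.04193 = 2.89 g/cm³

2.89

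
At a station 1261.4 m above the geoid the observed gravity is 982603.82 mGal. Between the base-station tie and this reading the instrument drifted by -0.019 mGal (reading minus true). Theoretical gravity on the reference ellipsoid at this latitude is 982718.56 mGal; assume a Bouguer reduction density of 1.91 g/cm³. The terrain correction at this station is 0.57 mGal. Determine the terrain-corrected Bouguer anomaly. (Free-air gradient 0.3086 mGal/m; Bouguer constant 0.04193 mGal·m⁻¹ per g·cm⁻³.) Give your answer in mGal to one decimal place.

174.1

Drift-corrected reading = 982603.82 − (-0.019) = 982603.839 mGal
Free-air correction = 0.3086 × 1261.4 = 389.27 mGal
Free-air anomaly = 982603.839 − 982718.56 + (389.27) = 274.549 mGal
Bouguer slab correction = 0.04193 × 1.91 × 1261.4 = 101.02 mGal
Simple Bouguer anomaly = 274.549 − (101.02) = 173.529 mGal
Complete Bouguer anomaly = 173.529 + 0.57 = 174.099 mGal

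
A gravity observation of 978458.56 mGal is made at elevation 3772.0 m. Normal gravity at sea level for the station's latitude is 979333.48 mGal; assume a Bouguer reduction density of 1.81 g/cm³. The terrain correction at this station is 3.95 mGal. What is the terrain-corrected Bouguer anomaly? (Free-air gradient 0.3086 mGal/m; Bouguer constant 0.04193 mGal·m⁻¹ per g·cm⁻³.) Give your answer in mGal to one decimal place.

Free-air correction = 0.3086 × 3772.0 = 1164.04 mGal
Free-air anomaly = 978458.56 − 979333.48 + (1164.04) = 289.12 mGal
Bouguer slab correction = 0.04193 × 1.81 × 3772.0 = 286.27 mGal
Simple Bouguer anomaly = 289.12 − (286.27) = 2.85 mGal
Complete Bouguer anomaly = 2.85 + 3.95 = 6.80 mGal

6.8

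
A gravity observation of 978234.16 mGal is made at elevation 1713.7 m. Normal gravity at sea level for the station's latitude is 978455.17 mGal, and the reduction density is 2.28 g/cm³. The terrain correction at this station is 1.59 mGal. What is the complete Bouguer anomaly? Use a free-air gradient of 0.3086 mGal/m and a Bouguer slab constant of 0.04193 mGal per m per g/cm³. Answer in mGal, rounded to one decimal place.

145.6

Free-air correction = 0.3086 × 1713.7 = 528.85 mGal
Free-air anomaly = 978234.16 − 978455.17 + (528.85) = 307.84 mGal
Bouguer slab correction = 0.04193 × 2.28 × 1713.7 = 163.83 mGal
Simple Bouguer anomaly = 307.84 − (163.83) = 144.01 mGal
Complete Bouguer anomaly = 144.01 + 1.59 = 145.60 mGal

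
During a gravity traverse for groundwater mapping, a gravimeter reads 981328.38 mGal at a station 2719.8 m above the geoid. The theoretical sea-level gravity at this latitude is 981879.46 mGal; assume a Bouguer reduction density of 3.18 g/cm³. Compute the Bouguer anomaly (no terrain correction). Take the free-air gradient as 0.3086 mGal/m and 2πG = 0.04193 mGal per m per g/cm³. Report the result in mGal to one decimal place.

-74.4

Free-air correction = 0.3086 × 2719.8 = 839.33 mGal
Free-air anomaly = 981328.38 − 981879.46 + (839.33) = 288.25 mGal
Bouguer slab correction = 0.04193 × 3.18 × 2719.8 = 362.65 mGal
Simple Bouguer anomaly = 288.25 − (362.65) = -74.40 mGal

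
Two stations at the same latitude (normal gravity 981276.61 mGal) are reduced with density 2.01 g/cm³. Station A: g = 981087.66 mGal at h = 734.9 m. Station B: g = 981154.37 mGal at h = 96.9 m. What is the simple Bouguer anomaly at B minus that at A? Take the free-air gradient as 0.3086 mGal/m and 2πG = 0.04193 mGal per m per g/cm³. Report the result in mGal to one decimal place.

-76.4

Δg_SB(A) = 981087.66 − 981276.61 + 0.3086×734.9 − 0.04193×2.01×734.9 = -24.10 mGal
Δg_SB(B) = 981154.37 − 981276.61 + 0.3086×96.9 − 0.04193×2.01×96.9 = -100.50 mGal
Difference = -100.50 − (-24.10) = -76.40 mGal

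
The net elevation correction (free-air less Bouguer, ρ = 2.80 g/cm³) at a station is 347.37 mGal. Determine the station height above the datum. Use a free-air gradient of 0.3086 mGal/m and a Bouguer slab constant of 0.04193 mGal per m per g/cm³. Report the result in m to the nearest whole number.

Combined gradient = 0.3086 − 0.04193 × 2.80 = 0.1911960 mGal/m
h = 347.37 / 0.1911960 = 1816.83 m

1817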